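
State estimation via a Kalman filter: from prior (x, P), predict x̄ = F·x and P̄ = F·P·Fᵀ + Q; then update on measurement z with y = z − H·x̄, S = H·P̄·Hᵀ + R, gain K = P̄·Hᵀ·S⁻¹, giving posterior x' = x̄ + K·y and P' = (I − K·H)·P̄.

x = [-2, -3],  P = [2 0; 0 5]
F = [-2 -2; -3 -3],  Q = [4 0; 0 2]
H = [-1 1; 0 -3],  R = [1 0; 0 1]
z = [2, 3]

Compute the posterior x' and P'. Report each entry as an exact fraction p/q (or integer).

x' = [-8620/3443, -3288/3443]
P' = [3192/3443 358/3443; 358/3443 381/3443]

x̄ = F·x = [10, 15]
P̄ = F·P·Fᵀ + Q = [32 42; 42 65]
y = z − H·x̄ = [-3, 48]
S = H·P̄·Hᵀ + R = [14 -69; -69 586]
K = P̄·Hᵀ·S⁻¹ = [-2834/3443 -1074/3443; 23/3443 -1143/3443]
x' = x̄ + K·y = [-8620/3443, -3288/3443]
P' = (I − K·H)·P̄ = [3192/3443 358/3443; 358/3443 381/3443]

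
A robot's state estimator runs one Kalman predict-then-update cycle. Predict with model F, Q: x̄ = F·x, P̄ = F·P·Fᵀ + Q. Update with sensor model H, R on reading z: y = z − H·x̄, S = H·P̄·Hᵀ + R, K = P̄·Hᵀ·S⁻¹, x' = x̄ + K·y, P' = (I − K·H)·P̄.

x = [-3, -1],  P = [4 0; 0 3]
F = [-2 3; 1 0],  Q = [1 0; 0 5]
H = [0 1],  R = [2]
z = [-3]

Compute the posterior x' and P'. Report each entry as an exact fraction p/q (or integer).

x' = [3, -3]
P' = [420/11 -16/11; -16/11 18/11]

x̄ = F·x = [3, -3]
P̄ = F·P·Fᵀ + Q = [44 -8; -8 9]
y = z − H·x̄ = [0]
S = H·P̄·Hᵀ + R = [11]
K = P̄·Hᵀ·S⁻¹ = [-8/11; 9/11]
x' = x̄ + K·y = [3, -3]
P' = (I − K·H)·P̄ = [420/11 -16/11; -16/11 18/11]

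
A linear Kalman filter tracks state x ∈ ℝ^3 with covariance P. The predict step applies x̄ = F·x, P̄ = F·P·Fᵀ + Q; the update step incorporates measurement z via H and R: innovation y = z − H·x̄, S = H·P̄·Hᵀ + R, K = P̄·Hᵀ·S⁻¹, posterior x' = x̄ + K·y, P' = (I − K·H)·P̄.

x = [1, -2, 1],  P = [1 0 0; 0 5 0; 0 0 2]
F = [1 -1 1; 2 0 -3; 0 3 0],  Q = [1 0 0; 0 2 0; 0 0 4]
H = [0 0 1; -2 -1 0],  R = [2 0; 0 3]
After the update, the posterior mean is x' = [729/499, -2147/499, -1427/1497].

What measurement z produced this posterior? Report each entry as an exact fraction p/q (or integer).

z = [-1, 2]

x̄ = F·x = [4, -1, -6]
P̄ = F·P·Fᵀ + Q = [9 -4 -15; -4 24 0; -15 0 49]
S = H·P̄·Hᵀ + R = [51 30; 30 47]
K = P̄·Hᵀ·S⁻¹ = [-95/499 -88/499; 160/499 -272/499; 1403/1497 20/499]
x' − x̄ = [-1267/499, -1648/499, 7555/1497] = K·y
y = (KᵀK)⁻¹·Kᵀ·(x' − x̄) = [5, 9]
z = y + H·x̄ = [5, 9] + [-6, -7] = [-1, 2]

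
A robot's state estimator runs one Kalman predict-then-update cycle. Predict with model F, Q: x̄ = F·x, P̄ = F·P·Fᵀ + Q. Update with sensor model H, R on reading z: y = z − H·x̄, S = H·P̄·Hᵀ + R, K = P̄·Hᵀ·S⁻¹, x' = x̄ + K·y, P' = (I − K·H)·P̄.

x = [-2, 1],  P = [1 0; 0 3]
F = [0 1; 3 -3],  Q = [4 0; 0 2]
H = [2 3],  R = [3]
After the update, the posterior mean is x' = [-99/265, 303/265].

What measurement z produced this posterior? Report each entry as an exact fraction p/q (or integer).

x̄ = F·x = [1, -9]
P̄ = F·P·Fᵀ + Q = [7 -9; -9 38]
S = H·P̄·Hᵀ + R = [265]
K = P̄·Hᵀ·S⁻¹ = [-13/265; 96/265]
x' − x̄ = [-364/265, 2688/265] = K·y
y = (KᵀK)⁻¹·Kᵀ·(x' − x̄) = [28]
z = y + H·x̄ = [28] + [-25] = [3]

z = [3]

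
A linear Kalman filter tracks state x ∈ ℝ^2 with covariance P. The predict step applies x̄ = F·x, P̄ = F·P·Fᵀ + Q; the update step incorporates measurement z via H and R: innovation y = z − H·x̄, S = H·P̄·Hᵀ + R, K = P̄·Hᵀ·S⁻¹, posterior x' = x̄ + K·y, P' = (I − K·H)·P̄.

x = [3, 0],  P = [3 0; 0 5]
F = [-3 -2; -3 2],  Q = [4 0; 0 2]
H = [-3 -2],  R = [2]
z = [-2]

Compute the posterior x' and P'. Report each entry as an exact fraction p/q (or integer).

x̄ = F·x = [-9, -9]
P̄ = F·P·Fᵀ + Q = [51 7; 7 49]
y = z − H·x̄ = [-47]
S = H·P̄·Hᵀ + R = [741]
K = P̄·Hᵀ·S⁻¹ = [-167/741; -119/741]
x' = x̄ + K·y = [1180/741, -1076/741]
P' = (I − K·H)·P̄ = [9902/741 -14686/741; -14686/741 22148/741]

x' = [1180/741, -1076/741]
P' = [9902/741 -14686/741; -14686/741 22148/741]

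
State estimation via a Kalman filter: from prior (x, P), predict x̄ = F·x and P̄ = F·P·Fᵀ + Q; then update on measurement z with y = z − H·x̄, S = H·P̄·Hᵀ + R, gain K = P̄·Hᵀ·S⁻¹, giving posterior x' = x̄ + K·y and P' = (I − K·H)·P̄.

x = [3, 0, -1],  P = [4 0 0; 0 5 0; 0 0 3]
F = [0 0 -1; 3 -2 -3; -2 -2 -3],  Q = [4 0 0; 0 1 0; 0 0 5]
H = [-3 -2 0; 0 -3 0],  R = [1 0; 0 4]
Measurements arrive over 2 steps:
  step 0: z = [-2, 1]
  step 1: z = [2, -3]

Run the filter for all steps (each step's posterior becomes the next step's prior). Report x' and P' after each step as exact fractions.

step 0: x̄ = F·x = [1, 12, -3]
step 0: P̄ = F·P·Fᵀ + Q = [7 9 9; 9 84 23; 9 23 68]
step 0: y = z − H·x̄ = [25, 37]
step 0: S = H·P̄·Hᵀ + R = [508 585; 585 760]
step 0: K = P̄·Hᵀ·S⁻¹ = [-2769/8771 9099/43855; -156/8771 -13941/43855; -3023/8771 7653/43855]
step 0: x' = x̄ + K·y = [34393/43855, -9057/43855, -226279/43855]
step 0: P' = (I − K·H)·P̄ = [12703/43855 -12132/43855 11841/43855; -12132/43855 18588/43855 -10204/43855; 11841/43855 -10204/43855 2406802/43855]
step 1: x̄ = F·x = [226279/43855, 894/49, 125633/8771]
step 1: P̄ = F·P·Fᵀ + Q = [2582222/43855 8005/49 1444736/8771; 8005/49 24250/49 24051/49; 1444736/8771 24051/49 4385649/8771]
step 1: y = z − H·x̄ = [2366807/43855, 2535/49]
step 1: S = H·P̄·Hᵀ + R = [196072553/43855 217545/49; 217545/49 218446/49]
step 1: K = P̄·Hᵀ·S⁻¹ = [-2990670839/9686729087 1913418825/9686729087; -259603700/9686729087 -2967479625/9686729087; -1835607645/9686729087 -1371502791/9686729087]
step 1: x' = x̄ + K·y = [-1776063455/1383818441, 1314457481/1383818441, -4467204151/1383818441]
step 1: P' = (I − K·H)·P̄ = [2697707013/9686729087 -2551225100/9686729087 -607244377/9686729087; -2551225100/9686729087 3956639500/9686729087 1828670388/9686729087; -607244377/9686729087 1828670388/9686729087 114940561656/9686729087]

step 0: x' = [34393/43855, -9057/43855, -226279/43855], P' = [12703/43855 -12132/43855 11841/43855; -12132/43855 18588/43855 -10204/43855; 11841/43855 -10204/43855 2406802/43855]
step 1: x' = [-1776063455/1383818441, 1314457481/1383818441, -4467204151/1383818441], P' = [2697707013/9686729087 -2551225100/9686729087 -607244377/9686729087; -2551225100/9686729087 3956639500/9686729087 1828670388/9686729087; -607244377/9686729087 1828670388/9686729087 114940561656/9686729087]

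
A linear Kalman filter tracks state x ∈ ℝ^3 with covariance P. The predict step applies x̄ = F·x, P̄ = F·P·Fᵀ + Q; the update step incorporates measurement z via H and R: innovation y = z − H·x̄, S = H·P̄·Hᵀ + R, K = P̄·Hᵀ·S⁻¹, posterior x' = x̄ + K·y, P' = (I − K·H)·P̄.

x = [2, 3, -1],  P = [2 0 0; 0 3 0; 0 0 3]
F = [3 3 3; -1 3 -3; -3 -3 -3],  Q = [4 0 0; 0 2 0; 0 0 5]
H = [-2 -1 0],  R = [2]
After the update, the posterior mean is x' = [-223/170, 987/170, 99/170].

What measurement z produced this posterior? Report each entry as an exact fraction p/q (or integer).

z = [-3]

x̄ = F·x = [12, 10, -12]
P̄ = F·P·Fᵀ + Q = [76 -6 -72; -6 58 6; -72 6 77]
S = H·P̄·Hᵀ + R = [340]
K = P̄·Hᵀ·S⁻¹ = [-73/170; -23/170; 69/170]
x' − x̄ = [-2263/170, -713/170, 2139/170] = K·y
y = (KᵀK)⁻¹·Kᵀ·(x' − x̄) = [31]
z = y + H·x̄ = [31] + [-34] = [-3]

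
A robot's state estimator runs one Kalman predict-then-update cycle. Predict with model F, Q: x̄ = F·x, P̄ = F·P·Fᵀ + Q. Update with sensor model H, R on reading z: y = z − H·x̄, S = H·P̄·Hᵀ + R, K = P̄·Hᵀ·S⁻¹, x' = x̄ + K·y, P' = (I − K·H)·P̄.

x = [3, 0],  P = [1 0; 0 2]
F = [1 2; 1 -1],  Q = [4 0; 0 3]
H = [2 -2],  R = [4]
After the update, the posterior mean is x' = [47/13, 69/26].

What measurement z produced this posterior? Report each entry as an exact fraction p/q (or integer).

x̄ = F·x = [3, 3]
P̄ = F·P·Fᵀ + Q = [13 -3; -3 6]
S = H·P̄·Hᵀ + R = [104]
K = P̄·Hᵀ·S⁻¹ = [4/13; -9/52]
x' − x̄ = [8/13, -9/26] = K·y
y = (KᵀK)⁻¹·Kᵀ·(x' − x̄) = [2]
z = y + H·x̄ = [2] + [0] = [2]

z = [2]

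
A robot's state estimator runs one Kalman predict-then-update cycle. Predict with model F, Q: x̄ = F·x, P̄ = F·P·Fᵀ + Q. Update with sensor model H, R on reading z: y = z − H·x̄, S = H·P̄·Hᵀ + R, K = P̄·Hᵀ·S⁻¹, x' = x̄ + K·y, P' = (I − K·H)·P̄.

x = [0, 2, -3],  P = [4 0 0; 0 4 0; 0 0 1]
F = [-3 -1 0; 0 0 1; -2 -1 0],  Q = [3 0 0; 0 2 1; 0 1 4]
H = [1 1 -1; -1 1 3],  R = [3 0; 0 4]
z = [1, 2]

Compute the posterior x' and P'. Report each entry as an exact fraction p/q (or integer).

x' = [8065/1556, -1555/778, 4593/1556]
P' = [20753/1556 -3233/778 9853/1556; -3233/778 940/389 -1647/778; 9853/1556 -1647/778 5269/1556]

x̄ = F·x = [-2, -3, -2]
P̄ = F·P·Fᵀ + Q = [43 0 28; 0 3 1; 28 1 24]
y = z − H·x̄ = [4, 9]
S = H·P̄·Hᵀ + R = [15 2; 2 104]
K = P̄·Hᵀ·S⁻¹ = [739/778 585/1556; 49/389 43/778; 215/778 665/1556]
x' = x̄ + K·y = [8065/1556, -1555/778, 4593/1556]
P' = (I − K·H)·P̄ = [20753/1556 -3233/778 9853/1556; -3233/778 940/389 -1647/778; 9853/1556 -1647/778 5269/1556]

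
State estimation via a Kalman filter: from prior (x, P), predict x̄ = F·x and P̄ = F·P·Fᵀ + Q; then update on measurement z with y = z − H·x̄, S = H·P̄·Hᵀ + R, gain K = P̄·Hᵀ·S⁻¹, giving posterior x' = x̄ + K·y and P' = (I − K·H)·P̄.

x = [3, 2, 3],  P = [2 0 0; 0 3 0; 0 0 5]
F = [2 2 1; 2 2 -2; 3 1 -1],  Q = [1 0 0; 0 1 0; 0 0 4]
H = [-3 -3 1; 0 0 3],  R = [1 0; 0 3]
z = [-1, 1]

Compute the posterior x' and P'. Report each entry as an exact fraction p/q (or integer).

x' = [157250/25741, -145099/25741, 9029/25741]
P' = [249145/25741 -247956/25741 -1451/25741; -247956/25741 250570/25741 4279/25741; -1451/25741 4279/25741 8391/25741]

x̄ = F·x = [13, 4, 8]
P̄ = F·P·Fᵀ + Q = [26 10 13; 10 41 28; 13 28 30]
y = z − H·x̄ = [42, -23]
S = H·P̄·Hᵀ + R = [568 -279; -279 273]
K = P̄·Hᵀ·S⁻¹ = [-5018/25741 -1451/25741; -3563/25741 4279/25741; -93/25741 8391/25741]
x' = x̄ + K·y = [157250/25741, -145099/25741, 9029/25741]
P' = (I − K·H)·P̄ = [249145/25741 -247956/25741 -1451/25741; -247956/25741 250570/25741 4279/25741; -1451/25741 4279/25741 8391/25741]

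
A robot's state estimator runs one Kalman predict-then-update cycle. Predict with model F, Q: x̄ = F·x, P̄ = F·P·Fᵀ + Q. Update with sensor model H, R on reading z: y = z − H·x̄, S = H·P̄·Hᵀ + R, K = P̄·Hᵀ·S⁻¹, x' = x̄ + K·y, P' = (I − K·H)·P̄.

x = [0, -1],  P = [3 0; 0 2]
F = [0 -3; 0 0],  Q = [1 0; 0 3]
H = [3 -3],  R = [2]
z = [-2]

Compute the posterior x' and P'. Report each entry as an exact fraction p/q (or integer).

x' = [-27/200, 99/200]
P' = [551/200 513/200; 513/200 519/200]

x̄ = F·x = [3, 0]
P̄ = F·P·Fᵀ + Q = [19 0; 0 3]
y = z − H·x̄ = [-11]
S = H·P̄·Hᵀ + R = [200]
K = P̄·Hᵀ·S⁻¹ = [57/200; -9/200]
x' = x̄ + K·y = [-27/200, 99/200]
P' = (I − K·H)·P̄ = [551/200 513/200; 513/200 519/200]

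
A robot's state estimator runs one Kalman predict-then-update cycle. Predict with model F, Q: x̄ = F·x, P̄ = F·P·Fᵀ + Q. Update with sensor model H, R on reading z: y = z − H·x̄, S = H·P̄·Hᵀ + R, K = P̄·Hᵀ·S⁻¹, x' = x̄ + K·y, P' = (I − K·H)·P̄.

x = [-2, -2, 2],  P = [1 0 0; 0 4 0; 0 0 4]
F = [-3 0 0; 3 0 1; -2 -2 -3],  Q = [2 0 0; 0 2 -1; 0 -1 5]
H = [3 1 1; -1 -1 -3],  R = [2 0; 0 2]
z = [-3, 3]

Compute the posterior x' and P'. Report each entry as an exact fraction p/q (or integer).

x' = [-279/436, 201/436, -433/436]
P' = [1063/1308 -2477/1308 373/1308; -2477/1308 45359/6540 -2219/1308; 373/1308 -2219/1308 943/1308]

x̄ = F·x = [6, -4, 2]
P̄ = F·P·Fᵀ + Q = [11 -9 6; -9 15 -19; 6 -19 61]
y = z − H·x̄ = [-19, 11]
S = H·P̄·Hᵀ + R = [121 -179; -179 481]
K = P̄·Hᵀ·S⁻¹ = [1085/2616 295/2616; -2891/13080 311/13080; -157/2616 -983/2616]
x' = x̄ + K·y = [-279/436, 201/436, -433/436]
P' = (I − K·H)·P̄ = [1063/1308 -2477/1308 373/1308; -2477/1308 45359/6540 -2219/1308; 373/1308 -2219/1308 943/1308]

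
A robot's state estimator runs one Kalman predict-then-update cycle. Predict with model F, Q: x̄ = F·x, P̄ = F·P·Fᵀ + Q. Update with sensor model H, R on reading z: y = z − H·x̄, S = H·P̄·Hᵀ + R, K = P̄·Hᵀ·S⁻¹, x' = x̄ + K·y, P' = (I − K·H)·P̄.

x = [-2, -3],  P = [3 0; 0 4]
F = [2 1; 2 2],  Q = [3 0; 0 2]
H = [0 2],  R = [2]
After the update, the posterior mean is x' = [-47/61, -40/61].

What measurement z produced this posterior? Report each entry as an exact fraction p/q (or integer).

z = [-1]

x̄ = F·x = [-7, -10]
P̄ = F·P·Fᵀ + Q = [19 20; 20 30]
S = H·P̄·Hᵀ + R = [122]
K = P̄·Hᵀ·S⁻¹ = [20/61; 30/61]
x' − x̄ = [380/61, 570/61] = K·y
y = (KᵀK)⁻¹·Kᵀ·(x' − x̄) = [19]
z = y + H·x̄ = [19] + [-20] = [-1]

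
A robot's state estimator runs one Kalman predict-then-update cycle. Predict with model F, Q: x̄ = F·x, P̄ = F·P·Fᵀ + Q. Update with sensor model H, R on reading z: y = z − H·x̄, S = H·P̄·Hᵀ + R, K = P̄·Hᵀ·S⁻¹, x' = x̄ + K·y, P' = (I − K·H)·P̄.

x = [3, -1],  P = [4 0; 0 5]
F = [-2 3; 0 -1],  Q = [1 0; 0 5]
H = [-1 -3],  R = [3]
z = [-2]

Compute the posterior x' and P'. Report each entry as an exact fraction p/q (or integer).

x' = [-449/65, 37/13]
P' = [3741/65 -246/13; -246/13 85/13]

x̄ = F·x = [-9, 1]
P̄ = F·P·Fᵀ + Q = [62 -15; -15 10]
y = z − H·x̄ = [-8]
S = H·P̄·Hᵀ + R = [65]
K = P̄·Hᵀ·S⁻¹ = [-17/65; -3/13]
x' = x̄ + K·y = [-449/65, 37/13]
P' = (I − K·H)·P̄ = [3741/65 -246/13; -246/13 85/13]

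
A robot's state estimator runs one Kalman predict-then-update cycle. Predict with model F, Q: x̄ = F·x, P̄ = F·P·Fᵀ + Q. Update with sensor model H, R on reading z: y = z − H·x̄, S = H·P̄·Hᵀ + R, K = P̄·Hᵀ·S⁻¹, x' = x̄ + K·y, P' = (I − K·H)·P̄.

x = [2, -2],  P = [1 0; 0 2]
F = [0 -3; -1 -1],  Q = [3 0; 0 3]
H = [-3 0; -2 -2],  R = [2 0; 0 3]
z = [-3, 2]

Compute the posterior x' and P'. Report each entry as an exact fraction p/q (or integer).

x' = [1401/1375, -2654/1375]
P' = [282/1375 -228/1375; -228/1375 1062/1375]

x̄ = F·x = [6, 0]
P̄ = F·P·Fᵀ + Q = [21 6; 6 6]
y = z − H·x̄ = [15, 14]
S = H·P̄·Hᵀ + R = [191 162; 162 159]
K = P̄·Hᵀ·S⁻¹ = [-423/1375 -36/1375; 342/1375 -556/1375]
x' = x̄ + K·y = [1401/1375, -2654/1375]
P' = (I − K·H)·P̄ = [282/1375 -228/1375; -228/1375 1062/1375]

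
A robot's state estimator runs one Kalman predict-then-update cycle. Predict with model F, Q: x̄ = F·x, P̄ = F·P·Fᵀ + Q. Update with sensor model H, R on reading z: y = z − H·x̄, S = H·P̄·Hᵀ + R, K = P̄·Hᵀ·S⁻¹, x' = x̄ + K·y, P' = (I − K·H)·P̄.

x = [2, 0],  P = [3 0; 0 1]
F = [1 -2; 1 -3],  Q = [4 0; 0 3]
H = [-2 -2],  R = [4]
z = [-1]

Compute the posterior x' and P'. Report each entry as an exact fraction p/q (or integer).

x̄ = F·x = [2, 2]
P̄ = F·P·Fᵀ + Q = [11 9; 9 15]
y = z − H·x̄ = [7]
S = H·P̄·Hᵀ + R = [180]
K = P̄·Hᵀ·S⁻¹ = [-2/9; -4/15]
x' = x̄ + K·y = [4/9, 2/15]
P' = (I − K·H)·P̄ = [19/9 -5/3; -5/3 11/5]

x' = [4/9, 2/15]
P' = [19/9 -5/3; -5/3 11/5]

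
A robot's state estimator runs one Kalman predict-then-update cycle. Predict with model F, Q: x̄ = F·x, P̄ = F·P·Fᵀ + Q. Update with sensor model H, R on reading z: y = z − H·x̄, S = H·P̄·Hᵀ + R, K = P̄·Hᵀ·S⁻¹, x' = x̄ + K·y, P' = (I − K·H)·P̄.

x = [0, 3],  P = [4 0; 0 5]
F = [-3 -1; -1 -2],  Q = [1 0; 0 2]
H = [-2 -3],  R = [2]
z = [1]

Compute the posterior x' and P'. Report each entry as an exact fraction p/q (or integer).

x̄ = F·x = [-3, -6]
P̄ = F·P·Fᵀ + Q = [42 22; 22 26]
y = z − H·x̄ = [-23]
S = H·P̄·Hᵀ + R = [668]
K = P̄·Hᵀ·S⁻¹ = [-75/334; -61/334]
x' = x̄ + K·y = [723/334, -601/334]
P' = (I − K·H)·P̄ = [1389/167 -901/167; -901/167 621/167]

x' = [723/334, -601/334]
P' = [1389/167 -901/167; -901/167 621/167]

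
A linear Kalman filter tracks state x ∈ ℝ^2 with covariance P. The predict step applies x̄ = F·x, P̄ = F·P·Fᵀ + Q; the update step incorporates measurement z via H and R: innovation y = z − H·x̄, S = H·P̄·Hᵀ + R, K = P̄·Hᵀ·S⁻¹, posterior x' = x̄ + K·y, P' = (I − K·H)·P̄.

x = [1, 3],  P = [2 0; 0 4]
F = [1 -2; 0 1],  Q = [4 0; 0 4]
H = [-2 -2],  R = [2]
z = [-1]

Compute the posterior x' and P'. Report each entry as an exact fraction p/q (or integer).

x̄ = F·x = [-5, 3]
P̄ = F·P·Fᵀ + Q = [22 -8; -8 8]
y = z − H·x̄ = [-5]
S = H·P̄·Hᵀ + R = [58]
K = P̄·Hᵀ·S⁻¹ = [-14/29; 0]
x' = x̄ + K·y = [-75/29, 3]
P' = (I − K·H)·P̄ = [246/29 -8; -8 8]

x' = [-75/29, 3]
P' = [246/29 -8; -8 8]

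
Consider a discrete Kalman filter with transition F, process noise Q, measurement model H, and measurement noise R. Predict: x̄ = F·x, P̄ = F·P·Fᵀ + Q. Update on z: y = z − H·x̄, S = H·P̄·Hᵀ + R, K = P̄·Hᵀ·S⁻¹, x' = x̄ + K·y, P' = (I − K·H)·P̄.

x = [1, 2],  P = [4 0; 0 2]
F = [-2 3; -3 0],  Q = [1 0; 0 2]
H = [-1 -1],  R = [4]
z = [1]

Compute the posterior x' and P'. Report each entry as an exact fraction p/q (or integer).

x' = [382/125, -499/125]
P' = [894/125 -658/125; -658/125 906/125]

x̄ = F·x = [4, -3]
P̄ = F·P·Fᵀ + Q = [35 24; 24 38]
y = z − H·x̄ = [2]
S = H·P̄·Hᵀ + R = [125]
K = P̄·Hᵀ·S⁻¹ = [-59/125; -62/125]
x' = x̄ + K·y = [382/125, -499/125]
P' = (I − K·H)·P̄ = [894/125 -658/125; -658/125 906/125]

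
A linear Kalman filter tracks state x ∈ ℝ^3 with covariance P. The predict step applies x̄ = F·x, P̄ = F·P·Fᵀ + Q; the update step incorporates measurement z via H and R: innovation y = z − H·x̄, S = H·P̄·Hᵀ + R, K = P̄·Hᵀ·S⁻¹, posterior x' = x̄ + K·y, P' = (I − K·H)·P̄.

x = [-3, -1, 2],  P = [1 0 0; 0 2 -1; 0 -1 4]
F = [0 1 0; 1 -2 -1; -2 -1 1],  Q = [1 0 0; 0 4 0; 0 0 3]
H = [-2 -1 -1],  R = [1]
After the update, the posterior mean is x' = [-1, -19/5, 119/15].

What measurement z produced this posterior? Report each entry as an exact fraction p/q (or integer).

x̄ = F·x = [-1, -3, 9]
P̄ = F·P·Fᵀ + Q = [3 -3 -3; -3 13 -1; -3 -1 15]
S = H·P̄·Hᵀ + R = [15]
K = P̄·Hᵀ·S⁻¹ = [0; -2/5; -8/15]
x' − x̄ = [0, -4/5, -16/15] = K·y
y = (KᵀK)⁻¹·Kᵀ·(x' − x̄) = [2]
z = y + H·x̄ = [2] + [-4] = [-2]

z = [-2]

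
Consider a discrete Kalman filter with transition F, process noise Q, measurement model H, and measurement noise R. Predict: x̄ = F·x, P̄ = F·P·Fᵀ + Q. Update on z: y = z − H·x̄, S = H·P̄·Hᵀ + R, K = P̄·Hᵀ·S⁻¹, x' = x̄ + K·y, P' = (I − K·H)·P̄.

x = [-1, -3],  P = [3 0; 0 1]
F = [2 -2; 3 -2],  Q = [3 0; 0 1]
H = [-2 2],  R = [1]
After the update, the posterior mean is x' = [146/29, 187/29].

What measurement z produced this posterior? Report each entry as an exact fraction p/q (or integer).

x̄ = F·x = [4, 3]
P̄ = F·P·Fᵀ + Q = [19 22; 22 32]
S = H·P̄·Hᵀ + R = [29]
K = P̄·Hᵀ·S⁻¹ = [6/29; 20/29]
x' − x̄ = [30/29, 100/29] = K·y
y = (KᵀK)⁻¹·Kᵀ·(x' − x̄) = [5]
z = y + H·x̄ = [5] + [-2] = [3]

z = [3]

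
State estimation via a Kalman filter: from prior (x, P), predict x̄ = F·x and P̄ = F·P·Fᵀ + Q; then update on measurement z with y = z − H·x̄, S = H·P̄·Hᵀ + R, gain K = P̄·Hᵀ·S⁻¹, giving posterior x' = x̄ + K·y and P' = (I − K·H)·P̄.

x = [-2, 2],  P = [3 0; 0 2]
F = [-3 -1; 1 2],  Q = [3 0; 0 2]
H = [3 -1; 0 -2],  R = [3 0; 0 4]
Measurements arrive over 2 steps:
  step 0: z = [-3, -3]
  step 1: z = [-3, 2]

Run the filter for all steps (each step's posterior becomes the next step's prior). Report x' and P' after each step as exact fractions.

step 0: x̄ = F·x = [4, 2]
step 0: P̄ = F·P·Fᵀ + Q = [32 -13; -13 13]
step 0: y = z − H·x̄ = [-13, 1]
step 0: S = H·P̄·Hᵀ + R = [382 104; 104 56]
step 0: K = P̄·Hᵀ·S⁻¹ = [425/1322 -351/2644; -13/661 -1131/2644]
step 0: x' = x̄ + K·y = [-825/2644, 4833/2644]
step 0: P' = (I − K·H)·P̄ = [271/661 351/1322; 351/1322 1131/1322]
step 1: x̄ = F·x = [-1179/1322, 8841/2644]
step 1: P̄ = F·P·Fᵀ + Q = [12081/1322 -6345/1322; -6345/1322 4557/661]
step 1: y = z − H·x̄ = [7983/2644, 11485/1322]
step 1: S = H·P̄·Hᵀ + R = [159879/1322 28149/661; 28149/661 20872/661]
step 1: K = P̄·Hᵀ·S⁻¹ = [134061/441821 -92979/883642; -18766/441821 -335235/883642]
step 1: x' = x̄ + K·y = [-786285/883642, -35493/441821]
step 1: P' = (I − K·H)·P̄ = [165054/441821 92979/441821; 92979/441821 335235/441821]

step 0: x' = [-825/2644, 4833/2644], P' = [271/661 351/1322; 351/1322 1131/1322]
step 1: x' = [-786285/883642, -35493/441821], P' = [165054/441821 92979/441821; 92979/441821 335235/441821]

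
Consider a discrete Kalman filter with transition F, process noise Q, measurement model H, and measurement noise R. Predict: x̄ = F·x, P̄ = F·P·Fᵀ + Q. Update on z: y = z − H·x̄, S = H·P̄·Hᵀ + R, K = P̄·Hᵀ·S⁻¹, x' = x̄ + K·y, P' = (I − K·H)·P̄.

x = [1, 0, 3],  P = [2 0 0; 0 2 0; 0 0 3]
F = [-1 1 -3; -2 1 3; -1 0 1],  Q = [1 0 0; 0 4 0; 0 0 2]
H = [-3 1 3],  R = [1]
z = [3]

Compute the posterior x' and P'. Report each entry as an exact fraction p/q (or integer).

x̄ = F·x = [-10, 7, 2]
P̄ = F·P·Fᵀ + Q = [32 -21 -7; -21 41 13; -7 13 7]
y = z − H·x̄ = [-40]
S = H·P̄·Hᵀ + R = [723]
K = P̄·Hᵀ·S⁻¹ = [-46/241; 143/723; 55/723]
x' = x̄ + K·y = [-570/241, -659/723, -754/723]
P' = (I − K·H)·P̄ = [1364/241 1517/241 843/241; 1517/241 9194/723 1534/723; 843/241 1534/723 2036/723]

x' = [-570/241, -659/723, -754/723]
P' = [1364/241 1517/241 843/241; 1517/241 9194/723 1534/723; 843/241 1534/723 2036/723]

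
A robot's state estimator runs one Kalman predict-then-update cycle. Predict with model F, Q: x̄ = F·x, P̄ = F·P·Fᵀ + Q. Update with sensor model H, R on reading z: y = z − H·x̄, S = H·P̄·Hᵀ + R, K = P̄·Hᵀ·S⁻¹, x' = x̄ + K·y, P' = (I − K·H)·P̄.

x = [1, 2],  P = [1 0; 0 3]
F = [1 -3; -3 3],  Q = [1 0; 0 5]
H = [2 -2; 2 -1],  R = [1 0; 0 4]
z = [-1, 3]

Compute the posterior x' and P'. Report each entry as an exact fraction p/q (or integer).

x̄ = F·x = [-5, 3]
P̄ = F·P·Fᵀ + Q = [29 -30; -30 41]
y = z − H·x̄ = [15, 16]
S = H·P̄·Hᵀ + R = [521 378; 378 281]
K = P̄·Hᵀ·S⁻¹ = [-106/3517 1244/3517; -1724/3517 1055/3517]
x' = x̄ + K·y = [729/3517, 1571/3517]
P' = (I − K·H)·P̄ = [5029/3517 5082/3517; 5082/3517 5944/3517]

x' = [729/3517, 1571/3517]
P' = [5029/3517 5082/3517; 5082/3517 5944/3517]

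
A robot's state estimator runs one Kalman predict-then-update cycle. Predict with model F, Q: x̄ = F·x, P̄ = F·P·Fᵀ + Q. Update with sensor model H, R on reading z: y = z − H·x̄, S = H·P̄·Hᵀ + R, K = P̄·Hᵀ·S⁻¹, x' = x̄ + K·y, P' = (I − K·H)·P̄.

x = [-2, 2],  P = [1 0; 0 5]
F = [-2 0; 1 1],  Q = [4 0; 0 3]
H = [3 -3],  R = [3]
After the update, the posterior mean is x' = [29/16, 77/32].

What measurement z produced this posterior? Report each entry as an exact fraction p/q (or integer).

z = [-2]

x̄ = F·x = [4, 0]
P̄ = F·P·Fᵀ + Q = [8 -2; -2 9]
S = H·P̄·Hᵀ + R = [192]
K = P̄·Hᵀ·S⁻¹ = [5/32; -11/64]
x' − x̄ = [-35/16, 77/32] = K·y
y = (KᵀK)⁻¹·Kᵀ·(x' − x̄) = [-14]
z = y + H·x̄ = [-14] + [12] = [-2]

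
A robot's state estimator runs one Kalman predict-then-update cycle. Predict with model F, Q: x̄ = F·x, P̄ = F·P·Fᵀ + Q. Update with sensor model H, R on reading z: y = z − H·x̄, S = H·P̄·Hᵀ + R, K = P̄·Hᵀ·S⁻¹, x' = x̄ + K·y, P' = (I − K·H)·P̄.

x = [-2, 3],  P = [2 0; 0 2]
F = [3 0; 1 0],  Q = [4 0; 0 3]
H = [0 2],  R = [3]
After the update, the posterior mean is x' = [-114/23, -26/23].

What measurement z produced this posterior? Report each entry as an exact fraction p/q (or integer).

x̄ = F·x = [-6, -2]
P̄ = F·P·Fᵀ + Q = [22 6; 6 5]
S = H·P̄·Hᵀ + R = [23]
K = P̄·Hᵀ·S⁻¹ = [12/23; 10/23]
x' − x̄ = [24/23, 20/23] = K·y
y = (KᵀK)⁻¹·Kᵀ·(x' − x̄) = [2]
z = y + H·x̄ = [2] + [-4] = [-2]

z = [-2]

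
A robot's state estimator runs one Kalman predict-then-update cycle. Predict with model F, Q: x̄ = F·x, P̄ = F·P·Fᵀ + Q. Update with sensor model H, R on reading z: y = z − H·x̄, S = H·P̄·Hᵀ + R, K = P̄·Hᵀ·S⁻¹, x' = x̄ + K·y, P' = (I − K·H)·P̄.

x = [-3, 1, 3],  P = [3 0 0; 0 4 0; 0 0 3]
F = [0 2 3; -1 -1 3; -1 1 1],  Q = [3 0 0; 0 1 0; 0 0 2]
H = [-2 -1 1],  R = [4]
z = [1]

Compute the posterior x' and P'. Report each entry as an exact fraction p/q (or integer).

x' = [-41/227, 742/227, 779/227]
P' = [1606/227 -1797/227 1039/227; -1797/227 3720/227 -134/227; 1039/227 -134/227 1824/227]

x̄ = F·x = [11, 11, 7]
P̄ = F·P·Fᵀ + Q = [46 19 17; 19 35 8; 17 8 12]
y = z − H·x̄ = [27]
S = H·P̄·Hᵀ + R = [227]
K = P̄·Hᵀ·S⁻¹ = [-94/227; -65/227; -30/227]
x' = x̄ + K·y = [-41/227, 742/227, 779/227]
P' = (I − K·H)·P̄ = [1606/227 -1797/227 1039/227; -1797/227 3720/227 -134/227; 1039/227 -134/227 1824/227]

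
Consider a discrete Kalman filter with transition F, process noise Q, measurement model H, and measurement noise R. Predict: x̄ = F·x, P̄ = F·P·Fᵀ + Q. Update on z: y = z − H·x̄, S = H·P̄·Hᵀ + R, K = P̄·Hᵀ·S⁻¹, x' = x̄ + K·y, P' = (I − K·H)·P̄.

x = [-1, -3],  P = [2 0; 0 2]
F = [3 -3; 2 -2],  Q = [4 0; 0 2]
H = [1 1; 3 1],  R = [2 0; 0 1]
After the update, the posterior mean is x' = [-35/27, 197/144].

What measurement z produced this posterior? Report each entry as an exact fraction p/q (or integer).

x̄ = F·x = [6, 4]
P̄ = F·P·Fᵀ + Q = [40 24; 24 18]
S = H·P̄·Hᵀ + R = [108 234; 234 523]
K = P̄·Hᵀ·S⁻¹ = [-7/54 1/3; 151/288 -1/16]
x' − x̄ = [-197/27, -379/144] = K·y
y = (KᵀK)⁻¹·Kᵀ·(x' − x̄) = [-8, -25]
z = y + H·x̄ = [-8, -25] + [10, 22] = [2, -3]

z = [2, -3]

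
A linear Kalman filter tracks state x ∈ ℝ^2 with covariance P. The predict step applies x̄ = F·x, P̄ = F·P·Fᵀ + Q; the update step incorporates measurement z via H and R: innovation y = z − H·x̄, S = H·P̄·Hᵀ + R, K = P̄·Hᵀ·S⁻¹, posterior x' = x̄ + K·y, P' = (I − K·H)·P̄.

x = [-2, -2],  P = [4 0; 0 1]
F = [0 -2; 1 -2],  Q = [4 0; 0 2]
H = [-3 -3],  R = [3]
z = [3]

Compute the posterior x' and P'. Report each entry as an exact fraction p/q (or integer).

x̄ = F·x = [4, 2]
P̄ = F·P·Fᵀ + Q = [8 4; 4 10]
y = z − H·x̄ = [21]
S = H·P̄·Hᵀ + R = [237]
K = P̄·Hᵀ·S⁻¹ = [-12/79; -14/79]
x' = x̄ + K·y = [64/79, -136/79]
P' = (I − K·H)·P̄ = [200/79 -188/79; -188/79 202/79]

x' = [64/79, -136/79]
P' = [200/79 -188/79; -188/79 202/79]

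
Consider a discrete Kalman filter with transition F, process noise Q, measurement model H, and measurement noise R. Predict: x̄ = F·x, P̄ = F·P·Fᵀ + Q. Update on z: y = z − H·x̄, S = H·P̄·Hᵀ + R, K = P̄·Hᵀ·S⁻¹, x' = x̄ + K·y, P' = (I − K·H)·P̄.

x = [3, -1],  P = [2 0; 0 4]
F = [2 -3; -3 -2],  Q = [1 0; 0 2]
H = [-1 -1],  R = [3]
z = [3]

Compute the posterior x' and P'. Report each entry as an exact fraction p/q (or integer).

x' = [229/36, -83/9]
P' = [179/12 -40/3; -40/3 44/3]

x̄ = F·x = [9, -7]
P̄ = F·P·Fᵀ + Q = [45 12; 12 36]
y = z − H·x̄ = [5]
S = H·P̄·Hᵀ + R = [108]
K = P̄·Hᵀ·S⁻¹ = [-19/36; -4/9]
x' = x̄ + K·y = [229/36, -83/9]
P' = (I − K·H)·P̄ = [179/12 -40/3; -40/3 44/3]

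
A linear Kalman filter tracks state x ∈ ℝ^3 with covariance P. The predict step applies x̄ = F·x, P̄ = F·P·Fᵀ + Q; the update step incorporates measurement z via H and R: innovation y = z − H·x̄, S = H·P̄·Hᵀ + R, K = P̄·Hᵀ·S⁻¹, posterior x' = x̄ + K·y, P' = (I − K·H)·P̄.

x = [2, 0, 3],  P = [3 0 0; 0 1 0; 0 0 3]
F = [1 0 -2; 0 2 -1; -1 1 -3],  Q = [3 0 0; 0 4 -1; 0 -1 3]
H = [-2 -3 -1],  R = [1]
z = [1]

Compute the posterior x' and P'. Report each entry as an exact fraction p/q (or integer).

x' = [271/398, 291/398, -920/199]
P' = [2403/398 -1407/398 -258/199; -1407/398 1353/398 -595/199; -258/199 -595/199 2348/199]

x̄ = F·x = [-4, -3, -11]
P̄ = F·P·Fᵀ + Q = [18 6 15; 6 11 10; 15 10 34]
y = z − H·x̄ = [-27]
S = H·P̄·Hᵀ + R = [398]
K = P̄·Hᵀ·S⁻¹ = [-69/398; -55/398; -47/199]
x' = x̄ + K·y = [271/398, 291/398, -920/199]
P' = (I − K·H)·P̄ = [2403/398 -1407/398 -258/199; -1407/398 1353/398 -595/199; -258/199 -595/199 2348/199]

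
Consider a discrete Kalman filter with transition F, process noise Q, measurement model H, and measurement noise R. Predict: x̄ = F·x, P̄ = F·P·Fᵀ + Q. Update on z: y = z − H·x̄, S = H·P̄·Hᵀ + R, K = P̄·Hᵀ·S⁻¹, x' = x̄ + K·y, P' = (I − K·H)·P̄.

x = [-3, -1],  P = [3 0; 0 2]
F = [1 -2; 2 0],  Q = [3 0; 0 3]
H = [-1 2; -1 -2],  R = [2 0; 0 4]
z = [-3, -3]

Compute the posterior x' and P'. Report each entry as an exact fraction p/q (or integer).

x̄ = F·x = [-1, -6]
P̄ = F·P·Fᵀ + Q = [14 6; 6 15]
y = z − H·x̄ = [8, -16]
S = H·P̄·Hᵀ + R = [52 -46; -46 102]
K = P̄·Hᵀ·S⁻¹ = [-350/797 -361/797; 198/797 -192/797]
x' = x̄ + K·y = [2179/797, -126/797]
P' = (I − K·H)·P̄ = [1072/797 186/797; 186/797 291/797]

x' = [2179/797, -126/797]
P' = [1072/797 186/797; 186/797 291/797]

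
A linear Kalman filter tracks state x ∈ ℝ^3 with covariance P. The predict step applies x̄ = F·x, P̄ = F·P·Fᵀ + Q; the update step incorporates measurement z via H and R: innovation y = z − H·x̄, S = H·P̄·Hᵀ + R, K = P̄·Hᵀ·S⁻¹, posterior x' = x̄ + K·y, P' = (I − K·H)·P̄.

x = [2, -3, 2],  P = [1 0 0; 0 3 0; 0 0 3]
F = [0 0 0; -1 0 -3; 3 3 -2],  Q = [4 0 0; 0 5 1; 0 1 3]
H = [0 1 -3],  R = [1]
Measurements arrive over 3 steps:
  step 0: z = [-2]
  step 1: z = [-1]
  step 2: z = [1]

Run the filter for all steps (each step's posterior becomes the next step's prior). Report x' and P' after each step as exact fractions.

step 0: x' = [0, -2951/397, -724/397], P' = [4 0 0; 0 12876/397 4297/397; 0 4297/397 1478/397]
step 1: x' = [0, -2016588/993739, -349211/993739], P' = [4 0 0; 0 6335352/993739 2071987/993739; 0 2071987/993739 787768/993739]
step 2: x' = [0, -590570187/832692679, -68541466/118956097], P' = [4 0 0; 0 5176753668/832692679 242198233/118956097; 0 242198233/118956097 92496366/118956097]

step 0: x̄ = F·x = [0, -8, -7]
step 0: P̄ = F·P·Fᵀ + Q = [4 0 0; 0 33 16; 0 16 51]
step 0: y = z − H·x̄ = [-15]
step 0: S = H·P̄·Hᵀ + R = [397]
step 0: K = P̄·Hᵀ·S⁻¹ = [0; -15/397; -137/397]
step 0: x' = x̄ + K·y = [0, -2951/397, -724/397]
step 0: P' = (I − K·H)·P̄ = [4 0 0; 0 12876/397 4297/397; 0 4297/397 1478/397]
step 1: x̄ = F·x = [0, 2172/397, -7405/397]
step 1: P̄ = F·P·Fᵀ + Q = [4 0 0; 0 16875/397 -34172/397; 0 -34172/397 85715/397]
step 1: y = z − H·x̄ = [-24784/397]
step 1: S = H·P̄·Hᵀ + R = [993739/397]
step 1: K = P̄·Hᵀ·S⁻¹ = [0; 119391/993739; -291317/993739]
step 1: x' = x̄ + K·y = [0, -2016588/993739, -349211/993739]
step 1: P' = (I − K·H)·P̄ = [4 0 0; 0 6335352/993739 2071987/993739; 0 2071987/993739 787768/993739]
step 2: x̄ = F·x = [0, 1047633/993739, -5351342/993739]
step 2: P̄ = F·P·Fᵀ + Q = [4 0 0; 0 16033563/993739 -24852404/993739; 0 -24852404/993739 74061217/993739]
step 2: y = z − H·x̄ = [-16107920/993739]
step 2: S = H·P̄·Hᵀ + R = [832692679/993739]
step 2: K = P̄·Hᵀ·S⁻¹ = [0; 90590775/832692679; -35290865/118956097]
step 2: x' = x̄ + K·y = [0, -590570187/832692679, -68541466/118956097]
step 2: P' = (I − K·H)·P̄ = [4 0 0; 0 5176753668/832692679 242198233/118956097; 0 242198233/118956097 92496366/118956097]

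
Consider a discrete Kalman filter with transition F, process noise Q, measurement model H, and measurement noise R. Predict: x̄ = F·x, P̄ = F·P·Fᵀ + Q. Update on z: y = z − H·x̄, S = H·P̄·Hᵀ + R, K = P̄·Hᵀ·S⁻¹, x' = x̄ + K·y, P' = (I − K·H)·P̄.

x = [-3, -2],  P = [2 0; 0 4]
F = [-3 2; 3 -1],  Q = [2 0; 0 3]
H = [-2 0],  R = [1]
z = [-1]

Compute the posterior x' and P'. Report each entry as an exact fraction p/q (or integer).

x' = [77/145, -547/145]
P' = [36/145 -26/145; -26/145 921/145]

x̄ = F·x = [5, -7]
P̄ = F·P·Fᵀ + Q = [36 -26; -26 25]
y = z − H·x̄ = [9]
S = H·P̄·Hᵀ + R = [145]
K = P̄·Hᵀ·S⁻¹ = [-72/145; 52/145]
x' = x̄ + K·y = [77/145, -547/145]
P' = (I − K·H)·P̄ = [36/145 -26/145; -26/145 921/145]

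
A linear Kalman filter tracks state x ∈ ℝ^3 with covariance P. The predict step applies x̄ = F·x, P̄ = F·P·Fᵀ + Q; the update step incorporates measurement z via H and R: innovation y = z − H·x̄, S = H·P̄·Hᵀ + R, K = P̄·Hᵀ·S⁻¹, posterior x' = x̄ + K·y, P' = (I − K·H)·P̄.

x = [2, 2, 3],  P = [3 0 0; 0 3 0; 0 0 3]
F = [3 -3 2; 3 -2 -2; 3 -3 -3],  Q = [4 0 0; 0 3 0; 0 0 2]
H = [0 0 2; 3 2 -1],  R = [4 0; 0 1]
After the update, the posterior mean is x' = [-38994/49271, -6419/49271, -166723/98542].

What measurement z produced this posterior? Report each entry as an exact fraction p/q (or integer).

x̄ = F·x = [6, -4, -9]
P̄ = F·P·Fᵀ + Q = [70 33 36; 33 54 63; 36 63 83]
S = H·P̄·Hᵀ + R = [336 302; 302 858]
K = P̄·Hᵀ·S⁻¹ = [-2676/49271 14724/49271; 16155/49271 2583/49271; 48413/98542 151/49271]
x' − x̄ = [-334620/49271, 190665/49271, 720155/98542] = K·y
y = (KᵀK)⁻¹·Kᵀ·(x' − x̄) = [15, -20]
z = y + H·x̄ = [15, -20] + [-18, 19] = [-3, -1]

z = [-3, -1]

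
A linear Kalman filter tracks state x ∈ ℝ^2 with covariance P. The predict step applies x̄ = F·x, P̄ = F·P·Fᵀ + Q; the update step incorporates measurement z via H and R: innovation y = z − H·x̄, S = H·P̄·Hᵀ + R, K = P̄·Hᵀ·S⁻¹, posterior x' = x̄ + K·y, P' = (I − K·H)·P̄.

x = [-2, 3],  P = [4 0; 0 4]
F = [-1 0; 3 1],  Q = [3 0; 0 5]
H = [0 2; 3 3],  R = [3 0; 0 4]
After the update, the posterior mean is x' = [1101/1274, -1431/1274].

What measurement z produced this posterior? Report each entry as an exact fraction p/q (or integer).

z = [-2, -1]

x̄ = F·x = [2, -3]
P̄ = F·P·Fᵀ + Q = [7 -12; -12 45]
S = H·P̄·Hᵀ + R = [183 198; 198 256]
K = P̄·Hᵀ·S⁻¹ = [-529/1274 669/2548; 573/1274 99/2548]
x' − x̄ = [-1447/1274, 2391/1274] = K·y
y = (KᵀK)⁻¹·Kᵀ·(x' − x̄) = [4, 2]
z = y + H·x̄ = [4, 2] + [-6, -3] = [-2, -1]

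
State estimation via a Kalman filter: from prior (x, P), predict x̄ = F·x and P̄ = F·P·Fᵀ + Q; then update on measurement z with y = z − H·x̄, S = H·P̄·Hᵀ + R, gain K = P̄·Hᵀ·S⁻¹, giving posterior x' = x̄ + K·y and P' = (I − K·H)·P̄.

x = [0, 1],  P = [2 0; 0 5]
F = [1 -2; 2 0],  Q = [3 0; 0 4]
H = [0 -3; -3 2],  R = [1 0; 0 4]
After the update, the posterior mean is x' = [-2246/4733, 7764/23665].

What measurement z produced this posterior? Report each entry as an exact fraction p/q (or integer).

z = [-1, 2]

x̄ = F·x = [-2, 0]
P̄ = F·P·Fᵀ + Q = [25 4; 4 12]
S = H·P̄·Hᵀ + R = [109 -36; -36 229]
K = P̄·Hᵀ·S⁻¹ = [-1032/4733 -1547/4733; -7812/23665 12/23665]
x' − x̄ = [7220/4733, 7764/23665] = K·y
y = (KᵀK)⁻¹·Kᵀ·(x' − x̄) = [-1, -4]
z = y + H·x̄ = [-1, -4] + [0, 6] = [-1, 2]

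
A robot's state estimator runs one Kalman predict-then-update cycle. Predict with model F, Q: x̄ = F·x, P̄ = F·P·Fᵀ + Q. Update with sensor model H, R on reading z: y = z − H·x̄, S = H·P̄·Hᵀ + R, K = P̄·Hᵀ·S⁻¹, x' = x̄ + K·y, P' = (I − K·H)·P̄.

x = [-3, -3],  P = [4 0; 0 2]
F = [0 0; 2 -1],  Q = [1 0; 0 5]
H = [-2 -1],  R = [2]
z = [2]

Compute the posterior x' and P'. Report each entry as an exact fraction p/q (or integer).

x' = [2/29, -64/29]
P' = [25/29 -46/29; -46/29 138/29]

x̄ = F·x = [0, -3]
P̄ = F·P·Fᵀ + Q = [1 0; 0 23]
y = z − H·x̄ = [-1]
S = H·P̄·Hᵀ + R = [29]
K = P̄·Hᵀ·S⁻¹ = [-2/29; -23/29]
x' = x̄ + K·y = [2/29, -64/29]
P' = (I − K·H)·P̄ = [25/29 -46/29; -46/29 138/29]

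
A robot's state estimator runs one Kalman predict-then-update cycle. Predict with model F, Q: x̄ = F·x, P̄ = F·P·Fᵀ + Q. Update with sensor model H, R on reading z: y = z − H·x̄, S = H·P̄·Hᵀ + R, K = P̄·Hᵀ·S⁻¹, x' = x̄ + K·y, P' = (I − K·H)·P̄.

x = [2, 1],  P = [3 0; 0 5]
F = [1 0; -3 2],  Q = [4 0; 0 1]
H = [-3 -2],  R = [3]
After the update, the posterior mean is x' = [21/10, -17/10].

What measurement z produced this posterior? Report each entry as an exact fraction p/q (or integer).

x̄ = F·x = [2, -4]
P̄ = F·P·Fᵀ + Q = [7 -9; -9 48]
S = H·P̄·Hᵀ + R = [150]
K = P̄·Hᵀ·S⁻¹ = [-1/50; -23/50]
x' − x̄ = [1/10, 23/10] = K·y
y = (KᵀK)⁻¹·Kᵀ·(x' − x̄) = [-5]
z = y + H·x̄ = [-5] + [2] = [-3]

z = [-3]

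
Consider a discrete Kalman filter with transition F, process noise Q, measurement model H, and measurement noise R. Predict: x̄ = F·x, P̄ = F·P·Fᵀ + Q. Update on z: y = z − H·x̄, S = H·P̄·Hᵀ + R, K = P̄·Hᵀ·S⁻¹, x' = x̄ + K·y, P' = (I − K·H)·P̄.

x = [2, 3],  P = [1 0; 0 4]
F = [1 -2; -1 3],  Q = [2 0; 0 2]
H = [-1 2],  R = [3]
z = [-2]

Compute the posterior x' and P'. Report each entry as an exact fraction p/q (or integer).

x' = [134/139, -57/139]
P' = [521/278 157/278; 157/278 233/278]

x̄ = F·x = [-4, 7]
P̄ = F·P·Fᵀ + Q = [19 -25; -25 39]
y = z − H·x̄ = [-20]
S = H·P̄·Hᵀ + R = [278]
K = P̄·Hᵀ·S⁻¹ = [-69/278; 103/278]
x' = x̄ + K·y = [134/139, -57/139]
P' = (I − K·H)·P̄ = [521/278 157/278; 157/278 233/278]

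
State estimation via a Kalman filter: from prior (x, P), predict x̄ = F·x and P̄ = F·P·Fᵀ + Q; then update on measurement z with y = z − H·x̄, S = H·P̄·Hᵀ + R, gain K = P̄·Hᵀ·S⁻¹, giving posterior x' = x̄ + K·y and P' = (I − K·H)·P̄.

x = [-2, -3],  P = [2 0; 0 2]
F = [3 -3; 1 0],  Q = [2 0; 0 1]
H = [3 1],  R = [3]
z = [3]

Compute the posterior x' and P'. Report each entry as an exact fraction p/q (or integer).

x̄ = F·x = [3, -2]
P̄ = F·P·Fᵀ + Q = [38 6; 6 3]
y = z − H·x̄ = [-4]
S = H·P̄·Hᵀ + R = [384]
K = P̄·Hᵀ·S⁻¹ = [5/16; 7/128]
x' = x̄ + K·y = [7/4, -71/32]
P' = (I − K·H)·P̄ = [1/2 -9/16; -9/16 237/128]

x' = [7/4, -71/32]
P' = [1/2 -9/16; -9/16 237/128]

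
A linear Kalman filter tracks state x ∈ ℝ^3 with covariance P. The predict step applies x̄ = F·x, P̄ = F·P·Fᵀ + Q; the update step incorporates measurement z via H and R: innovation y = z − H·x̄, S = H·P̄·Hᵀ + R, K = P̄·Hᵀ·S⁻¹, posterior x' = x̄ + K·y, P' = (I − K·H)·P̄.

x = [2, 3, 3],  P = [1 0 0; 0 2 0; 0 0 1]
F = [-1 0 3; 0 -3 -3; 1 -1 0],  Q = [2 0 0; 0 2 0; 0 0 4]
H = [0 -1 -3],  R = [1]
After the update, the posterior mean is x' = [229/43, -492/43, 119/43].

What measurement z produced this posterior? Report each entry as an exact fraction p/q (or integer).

x̄ = F·x = [7, -18, -1]
P̄ = F·P·Fᵀ + Q = [12 -9 -1; -9 29 6; -1 6 7]
S = H·P̄·Hᵀ + R = [129]
K = P̄·Hᵀ·S⁻¹ = [4/43; -47/129; -9/43]
x' − x̄ = [-72/43, 282/43, 162/43] = K·y
y = (KᵀK)⁻¹·Kᵀ·(x' − x̄) = [-18]
z = y + H·x̄ = [-18] + [21] = [3]

z = [3]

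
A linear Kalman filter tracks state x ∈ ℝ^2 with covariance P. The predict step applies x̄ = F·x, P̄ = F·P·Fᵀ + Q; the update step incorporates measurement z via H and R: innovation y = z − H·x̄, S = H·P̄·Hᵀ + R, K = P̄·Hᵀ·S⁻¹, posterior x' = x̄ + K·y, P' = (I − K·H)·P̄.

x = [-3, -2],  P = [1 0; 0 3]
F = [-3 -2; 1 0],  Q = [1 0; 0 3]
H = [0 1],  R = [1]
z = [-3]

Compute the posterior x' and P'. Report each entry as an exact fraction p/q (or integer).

x̄ = F·x = [13, -3]
P̄ = F·P·Fᵀ + Q = [22 -3; -3 4]
y = z − H·x̄ = [0]
S = H·P̄·Hᵀ + R = [5]
K = P̄·Hᵀ·S⁻¹ = [-3/5; 4/5]
x' = x̄ + K·y = [13, -3]
P' = (I − K·H)·P̄ = [101/5 -3/5; -3/5 4/5]

x' = [13, -3]
P' = [101/5 -3/5; -3/5 4/5]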